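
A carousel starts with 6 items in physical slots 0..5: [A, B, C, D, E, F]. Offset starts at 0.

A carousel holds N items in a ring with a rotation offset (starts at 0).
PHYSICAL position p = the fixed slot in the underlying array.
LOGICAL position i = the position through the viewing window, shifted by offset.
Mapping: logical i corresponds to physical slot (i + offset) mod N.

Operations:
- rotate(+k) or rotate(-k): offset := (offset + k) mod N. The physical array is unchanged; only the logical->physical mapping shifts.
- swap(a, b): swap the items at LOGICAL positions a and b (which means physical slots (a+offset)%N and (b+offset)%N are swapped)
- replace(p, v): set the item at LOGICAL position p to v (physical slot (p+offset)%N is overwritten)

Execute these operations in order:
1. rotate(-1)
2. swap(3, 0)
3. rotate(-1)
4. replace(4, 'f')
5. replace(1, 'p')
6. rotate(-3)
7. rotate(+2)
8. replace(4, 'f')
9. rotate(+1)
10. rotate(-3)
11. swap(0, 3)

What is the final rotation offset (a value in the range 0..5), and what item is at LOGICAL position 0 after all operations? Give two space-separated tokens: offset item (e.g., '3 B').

Answer: 1 E

Derivation:
After op 1 (rotate(-1)): offset=5, physical=[A,B,C,D,E,F], logical=[F,A,B,C,D,E]
After op 2 (swap(3, 0)): offset=5, physical=[A,B,F,D,E,C], logical=[C,A,B,F,D,E]
After op 3 (rotate(-1)): offset=4, physical=[A,B,F,D,E,C], logical=[E,C,A,B,F,D]
After op 4 (replace(4, 'f')): offset=4, physical=[A,B,f,D,E,C], logical=[E,C,A,B,f,D]
After op 5 (replace(1, 'p')): offset=4, physical=[A,B,f,D,E,p], logical=[E,p,A,B,f,D]
After op 6 (rotate(-3)): offset=1, physical=[A,B,f,D,E,p], logical=[B,f,D,E,p,A]
After op 7 (rotate(+2)): offset=3, physical=[A,B,f,D,E,p], logical=[D,E,p,A,B,f]
After op 8 (replace(4, 'f')): offset=3, physical=[A,f,f,D,E,p], logical=[D,E,p,A,f,f]
After op 9 (rotate(+1)): offset=4, physical=[A,f,f,D,E,p], logical=[E,p,A,f,f,D]
After op 10 (rotate(-3)): offset=1, physical=[A,f,f,D,E,p], logical=[f,f,D,E,p,A]
After op 11 (swap(0, 3)): offset=1, physical=[A,E,f,D,f,p], logical=[E,f,D,f,p,A]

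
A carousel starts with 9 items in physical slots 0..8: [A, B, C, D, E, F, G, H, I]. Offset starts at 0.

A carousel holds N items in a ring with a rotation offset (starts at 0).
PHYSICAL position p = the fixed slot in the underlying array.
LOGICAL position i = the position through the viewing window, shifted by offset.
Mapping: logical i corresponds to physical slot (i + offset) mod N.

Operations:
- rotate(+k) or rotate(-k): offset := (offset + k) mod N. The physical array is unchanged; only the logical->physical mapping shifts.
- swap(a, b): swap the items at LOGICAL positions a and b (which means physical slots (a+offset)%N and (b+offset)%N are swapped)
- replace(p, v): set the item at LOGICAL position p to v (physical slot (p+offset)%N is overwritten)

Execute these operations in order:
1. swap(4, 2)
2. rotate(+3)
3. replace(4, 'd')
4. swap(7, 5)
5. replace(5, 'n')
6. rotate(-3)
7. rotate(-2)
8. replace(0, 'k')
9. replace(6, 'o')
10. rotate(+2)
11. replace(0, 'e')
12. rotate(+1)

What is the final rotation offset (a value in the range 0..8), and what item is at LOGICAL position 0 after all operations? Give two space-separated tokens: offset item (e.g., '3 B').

Answer: 1 I

Derivation:
After op 1 (swap(4, 2)): offset=0, physical=[A,B,E,D,C,F,G,H,I], logical=[A,B,E,D,C,F,G,H,I]
After op 2 (rotate(+3)): offset=3, physical=[A,B,E,D,C,F,G,H,I], logical=[D,C,F,G,H,I,A,B,E]
After op 3 (replace(4, 'd')): offset=3, physical=[A,B,E,D,C,F,G,d,I], logical=[D,C,F,G,d,I,A,B,E]
After op 4 (swap(7, 5)): offset=3, physical=[A,I,E,D,C,F,G,d,B], logical=[D,C,F,G,d,B,A,I,E]
After op 5 (replace(5, 'n')): offset=3, physical=[A,I,E,D,C,F,G,d,n], logical=[D,C,F,G,d,n,A,I,E]
After op 6 (rotate(-3)): offset=0, physical=[A,I,E,D,C,F,G,d,n], logical=[A,I,E,D,C,F,G,d,n]
After op 7 (rotate(-2)): offset=7, physical=[A,I,E,D,C,F,G,d,n], logical=[d,n,A,I,E,D,C,F,G]
After op 8 (replace(0, 'k')): offset=7, physical=[A,I,E,D,C,F,G,k,n], logical=[k,n,A,I,E,D,C,F,G]
After op 9 (replace(6, 'o')): offset=7, physical=[A,I,E,D,o,F,G,k,n], logical=[k,n,A,I,E,D,o,F,G]
After op 10 (rotate(+2)): offset=0, physical=[A,I,E,D,o,F,G,k,n], logical=[A,I,E,D,o,F,G,k,n]
After op 11 (replace(0, 'e')): offset=0, physical=[e,I,E,D,o,F,G,k,n], logical=[e,I,E,D,o,F,G,k,n]
After op 12 (rotate(+1)): offset=1, physical=[e,I,E,D,o,F,G,k,n], logical=[I,E,D,o,F,G,k,n,e]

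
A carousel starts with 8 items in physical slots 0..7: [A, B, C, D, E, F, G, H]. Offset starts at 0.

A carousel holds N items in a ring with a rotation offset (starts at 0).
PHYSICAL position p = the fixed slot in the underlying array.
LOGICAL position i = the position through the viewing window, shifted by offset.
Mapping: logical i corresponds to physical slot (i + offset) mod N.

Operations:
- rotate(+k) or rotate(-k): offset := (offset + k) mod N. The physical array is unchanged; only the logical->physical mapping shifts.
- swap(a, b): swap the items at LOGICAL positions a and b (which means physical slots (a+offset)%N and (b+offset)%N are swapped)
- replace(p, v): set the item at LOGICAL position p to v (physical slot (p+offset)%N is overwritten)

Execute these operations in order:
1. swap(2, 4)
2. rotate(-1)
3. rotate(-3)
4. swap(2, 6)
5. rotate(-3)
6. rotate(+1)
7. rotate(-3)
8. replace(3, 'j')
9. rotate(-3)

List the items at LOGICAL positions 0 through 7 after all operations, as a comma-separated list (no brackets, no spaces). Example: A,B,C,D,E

Answer: C,F,E,H,A,B,j,D

Derivation:
After op 1 (swap(2, 4)): offset=0, physical=[A,B,E,D,C,F,G,H], logical=[A,B,E,D,C,F,G,H]
After op 2 (rotate(-1)): offset=7, physical=[A,B,E,D,C,F,G,H], logical=[H,A,B,E,D,C,F,G]
After op 3 (rotate(-3)): offset=4, physical=[A,B,E,D,C,F,G,H], logical=[C,F,G,H,A,B,E,D]
After op 4 (swap(2, 6)): offset=4, physical=[A,B,G,D,C,F,E,H], logical=[C,F,E,H,A,B,G,D]
After op 5 (rotate(-3)): offset=1, physical=[A,B,G,D,C,F,E,H], logical=[B,G,D,C,F,E,H,A]
After op 6 (rotate(+1)): offset=2, physical=[A,B,G,D,C,F,E,H], logical=[G,D,C,F,E,H,A,B]
After op 7 (rotate(-3)): offset=7, physical=[A,B,G,D,C,F,E,H], logical=[H,A,B,G,D,C,F,E]
After op 8 (replace(3, 'j')): offset=7, physical=[A,B,j,D,C,F,E,H], logical=[H,A,B,j,D,C,F,E]
After op 9 (rotate(-3)): offset=4, physical=[A,B,j,D,C,F,E,H], logical=[C,F,E,H,A,B,j,D]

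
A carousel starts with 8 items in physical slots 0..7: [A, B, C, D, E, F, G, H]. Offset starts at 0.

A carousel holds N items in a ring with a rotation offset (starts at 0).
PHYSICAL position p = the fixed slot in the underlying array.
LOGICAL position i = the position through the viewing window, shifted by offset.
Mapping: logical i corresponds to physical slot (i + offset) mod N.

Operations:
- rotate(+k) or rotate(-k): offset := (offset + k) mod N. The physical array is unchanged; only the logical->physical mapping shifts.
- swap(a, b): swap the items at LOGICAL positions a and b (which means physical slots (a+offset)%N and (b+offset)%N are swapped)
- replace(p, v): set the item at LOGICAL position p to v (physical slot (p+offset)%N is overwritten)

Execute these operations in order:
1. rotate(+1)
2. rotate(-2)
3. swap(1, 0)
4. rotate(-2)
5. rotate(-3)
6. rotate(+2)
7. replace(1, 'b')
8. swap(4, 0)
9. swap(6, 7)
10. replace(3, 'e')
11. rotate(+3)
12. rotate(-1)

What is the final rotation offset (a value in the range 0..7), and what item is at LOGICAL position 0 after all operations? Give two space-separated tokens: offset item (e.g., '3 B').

Answer: 6 G

Derivation:
After op 1 (rotate(+1)): offset=1, physical=[A,B,C,D,E,F,G,H], logical=[B,C,D,E,F,G,H,A]
After op 2 (rotate(-2)): offset=7, physical=[A,B,C,D,E,F,G,H], logical=[H,A,B,C,D,E,F,G]
After op 3 (swap(1, 0)): offset=7, physical=[H,B,C,D,E,F,G,A], logical=[A,H,B,C,D,E,F,G]
After op 4 (rotate(-2)): offset=5, physical=[H,B,C,D,E,F,G,A], logical=[F,G,A,H,B,C,D,E]
After op 5 (rotate(-3)): offset=2, physical=[H,B,C,D,E,F,G,A], logical=[C,D,E,F,G,A,H,B]
After op 6 (rotate(+2)): offset=4, physical=[H,B,C,D,E,F,G,A], logical=[E,F,G,A,H,B,C,D]
After op 7 (replace(1, 'b')): offset=4, physical=[H,B,C,D,E,b,G,A], logical=[E,b,G,A,H,B,C,D]
After op 8 (swap(4, 0)): offset=4, physical=[E,B,C,D,H,b,G,A], logical=[H,b,G,A,E,B,C,D]
After op 9 (swap(6, 7)): offset=4, physical=[E,B,D,C,H,b,G,A], logical=[H,b,G,A,E,B,D,C]
After op 10 (replace(3, 'e')): offset=4, physical=[E,B,D,C,H,b,G,e], logical=[H,b,G,e,E,B,D,C]
After op 11 (rotate(+3)): offset=7, physical=[E,B,D,C,H,b,G,e], logical=[e,E,B,D,C,H,b,G]
After op 12 (rotate(-1)): offset=6, physical=[E,B,D,C,H,b,G,e], logical=[G,e,E,B,D,C,H,b]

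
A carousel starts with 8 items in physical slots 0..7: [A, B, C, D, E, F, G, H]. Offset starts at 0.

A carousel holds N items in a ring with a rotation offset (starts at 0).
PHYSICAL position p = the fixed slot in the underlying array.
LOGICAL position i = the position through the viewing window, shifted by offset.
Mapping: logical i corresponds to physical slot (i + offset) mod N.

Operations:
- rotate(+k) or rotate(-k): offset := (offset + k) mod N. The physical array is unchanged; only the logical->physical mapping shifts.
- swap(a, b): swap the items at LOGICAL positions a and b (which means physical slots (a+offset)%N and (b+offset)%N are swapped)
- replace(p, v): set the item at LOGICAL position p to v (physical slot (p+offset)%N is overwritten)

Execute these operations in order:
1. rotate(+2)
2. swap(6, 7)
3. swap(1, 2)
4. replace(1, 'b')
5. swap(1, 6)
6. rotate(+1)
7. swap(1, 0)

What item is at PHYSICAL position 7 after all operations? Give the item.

Answer: H

Derivation:
After op 1 (rotate(+2)): offset=2, physical=[A,B,C,D,E,F,G,H], logical=[C,D,E,F,G,H,A,B]
After op 2 (swap(6, 7)): offset=2, physical=[B,A,C,D,E,F,G,H], logical=[C,D,E,F,G,H,B,A]
After op 3 (swap(1, 2)): offset=2, physical=[B,A,C,E,D,F,G,H], logical=[C,E,D,F,G,H,B,A]
After op 4 (replace(1, 'b')): offset=2, physical=[B,A,C,b,D,F,G,H], logical=[C,b,D,F,G,H,B,A]
After op 5 (swap(1, 6)): offset=2, physical=[b,A,C,B,D,F,G,H], logical=[C,B,D,F,G,H,b,A]
After op 6 (rotate(+1)): offset=3, physical=[b,A,C,B,D,F,G,H], logical=[B,D,F,G,H,b,A,C]
After op 7 (swap(1, 0)): offset=3, physical=[b,A,C,D,B,F,G,H], logical=[D,B,F,G,H,b,A,C]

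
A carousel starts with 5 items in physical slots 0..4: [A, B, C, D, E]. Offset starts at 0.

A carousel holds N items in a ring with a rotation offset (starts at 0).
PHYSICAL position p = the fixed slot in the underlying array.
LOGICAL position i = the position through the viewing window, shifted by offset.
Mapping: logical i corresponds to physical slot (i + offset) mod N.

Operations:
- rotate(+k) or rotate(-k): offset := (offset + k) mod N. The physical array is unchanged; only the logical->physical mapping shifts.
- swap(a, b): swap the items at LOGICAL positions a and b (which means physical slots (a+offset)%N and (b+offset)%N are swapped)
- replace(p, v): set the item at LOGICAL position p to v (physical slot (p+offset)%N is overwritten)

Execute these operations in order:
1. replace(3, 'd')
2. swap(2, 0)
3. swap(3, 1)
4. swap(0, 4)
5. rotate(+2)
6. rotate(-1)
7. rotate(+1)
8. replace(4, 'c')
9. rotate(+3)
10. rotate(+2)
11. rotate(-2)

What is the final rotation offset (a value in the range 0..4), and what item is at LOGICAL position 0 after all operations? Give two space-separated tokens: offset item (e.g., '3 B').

After op 1 (replace(3, 'd')): offset=0, physical=[A,B,C,d,E], logical=[A,B,C,d,E]
After op 2 (swap(2, 0)): offset=0, physical=[C,B,A,d,E], logical=[C,B,A,d,E]
After op 3 (swap(3, 1)): offset=0, physical=[C,d,A,B,E], logical=[C,d,A,B,E]
After op 4 (swap(0, 4)): offset=0, physical=[E,d,A,B,C], logical=[E,d,A,B,C]
After op 5 (rotate(+2)): offset=2, physical=[E,d,A,B,C], logical=[A,B,C,E,d]
After op 6 (rotate(-1)): offset=1, physical=[E,d,A,B,C], logical=[d,A,B,C,E]
After op 7 (rotate(+1)): offset=2, physical=[E,d,A,B,C], logical=[A,B,C,E,d]
After op 8 (replace(4, 'c')): offset=2, physical=[E,c,A,B,C], logical=[A,B,C,E,c]
After op 9 (rotate(+3)): offset=0, physical=[E,c,A,B,C], logical=[E,c,A,B,C]
After op 10 (rotate(+2)): offset=2, physical=[E,c,A,B,C], logical=[A,B,C,E,c]
After op 11 (rotate(-2)): offset=0, physical=[E,c,A,B,C], logical=[E,c,A,B,C]

Answer: 0 E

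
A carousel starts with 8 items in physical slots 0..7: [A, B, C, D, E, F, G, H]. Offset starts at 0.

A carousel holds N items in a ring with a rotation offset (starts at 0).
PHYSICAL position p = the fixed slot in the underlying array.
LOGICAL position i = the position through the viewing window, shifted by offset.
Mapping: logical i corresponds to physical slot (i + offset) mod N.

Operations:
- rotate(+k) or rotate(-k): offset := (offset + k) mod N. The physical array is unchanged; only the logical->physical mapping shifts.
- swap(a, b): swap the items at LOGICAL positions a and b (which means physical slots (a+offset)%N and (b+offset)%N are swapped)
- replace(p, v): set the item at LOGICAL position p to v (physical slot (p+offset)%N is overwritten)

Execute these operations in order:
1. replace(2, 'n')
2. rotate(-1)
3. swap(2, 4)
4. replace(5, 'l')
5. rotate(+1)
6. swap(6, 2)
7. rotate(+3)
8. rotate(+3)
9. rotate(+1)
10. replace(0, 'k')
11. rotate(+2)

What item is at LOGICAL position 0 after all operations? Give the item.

Answer: D

Derivation:
After op 1 (replace(2, 'n')): offset=0, physical=[A,B,n,D,E,F,G,H], logical=[A,B,n,D,E,F,G,H]
After op 2 (rotate(-1)): offset=7, physical=[A,B,n,D,E,F,G,H], logical=[H,A,B,n,D,E,F,G]
After op 3 (swap(2, 4)): offset=7, physical=[A,D,n,B,E,F,G,H], logical=[H,A,D,n,B,E,F,G]
After op 4 (replace(5, 'l')): offset=7, physical=[A,D,n,B,l,F,G,H], logical=[H,A,D,n,B,l,F,G]
After op 5 (rotate(+1)): offset=0, physical=[A,D,n,B,l,F,G,H], logical=[A,D,n,B,l,F,G,H]
After op 6 (swap(6, 2)): offset=0, physical=[A,D,G,B,l,F,n,H], logical=[A,D,G,B,l,F,n,H]
After op 7 (rotate(+3)): offset=3, physical=[A,D,G,B,l,F,n,H], logical=[B,l,F,n,H,A,D,G]
After op 8 (rotate(+3)): offset=6, physical=[A,D,G,B,l,F,n,H], logical=[n,H,A,D,G,B,l,F]
After op 9 (rotate(+1)): offset=7, physical=[A,D,G,B,l,F,n,H], logical=[H,A,D,G,B,l,F,n]
After op 10 (replace(0, 'k')): offset=7, physical=[A,D,G,B,l,F,n,k], logical=[k,A,D,G,B,l,F,n]
After op 11 (rotate(+2)): offset=1, physical=[A,D,G,B,l,F,n,k], logical=[D,G,B,l,F,n,k,A]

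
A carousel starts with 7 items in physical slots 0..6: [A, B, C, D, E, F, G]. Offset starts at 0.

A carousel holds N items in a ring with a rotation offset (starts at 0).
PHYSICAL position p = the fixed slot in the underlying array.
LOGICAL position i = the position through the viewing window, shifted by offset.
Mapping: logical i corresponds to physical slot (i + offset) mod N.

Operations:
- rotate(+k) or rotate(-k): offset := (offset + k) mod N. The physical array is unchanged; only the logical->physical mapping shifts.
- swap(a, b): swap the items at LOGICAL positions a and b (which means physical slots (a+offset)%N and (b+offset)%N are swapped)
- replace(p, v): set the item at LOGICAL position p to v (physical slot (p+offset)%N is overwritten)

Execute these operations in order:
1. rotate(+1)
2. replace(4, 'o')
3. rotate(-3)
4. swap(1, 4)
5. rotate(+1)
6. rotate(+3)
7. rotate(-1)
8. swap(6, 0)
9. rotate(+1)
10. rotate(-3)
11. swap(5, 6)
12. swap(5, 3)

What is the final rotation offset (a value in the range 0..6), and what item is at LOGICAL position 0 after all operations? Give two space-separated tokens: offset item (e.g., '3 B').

After op 1 (rotate(+1)): offset=1, physical=[A,B,C,D,E,F,G], logical=[B,C,D,E,F,G,A]
After op 2 (replace(4, 'o')): offset=1, physical=[A,B,C,D,E,o,G], logical=[B,C,D,E,o,G,A]
After op 3 (rotate(-3)): offset=5, physical=[A,B,C,D,E,o,G], logical=[o,G,A,B,C,D,E]
After op 4 (swap(1, 4)): offset=5, physical=[A,B,G,D,E,o,C], logical=[o,C,A,B,G,D,E]
After op 5 (rotate(+1)): offset=6, physical=[A,B,G,D,E,o,C], logical=[C,A,B,G,D,E,o]
After op 6 (rotate(+3)): offset=2, physical=[A,B,G,D,E,o,C], logical=[G,D,E,o,C,A,B]
After op 7 (rotate(-1)): offset=1, physical=[A,B,G,D,E,o,C], logical=[B,G,D,E,o,C,A]
After op 8 (swap(6, 0)): offset=1, physical=[B,A,G,D,E,o,C], logical=[A,G,D,E,o,C,B]
After op 9 (rotate(+1)): offset=2, physical=[B,A,G,D,E,o,C], logical=[G,D,E,o,C,B,A]
After op 10 (rotate(-3)): offset=6, physical=[B,A,G,D,E,o,C], logical=[C,B,A,G,D,E,o]
After op 11 (swap(5, 6)): offset=6, physical=[B,A,G,D,o,E,C], logical=[C,B,A,G,D,o,E]
After op 12 (swap(5, 3)): offset=6, physical=[B,A,o,D,G,E,C], logical=[C,B,A,o,D,G,E]

Answer: 6 C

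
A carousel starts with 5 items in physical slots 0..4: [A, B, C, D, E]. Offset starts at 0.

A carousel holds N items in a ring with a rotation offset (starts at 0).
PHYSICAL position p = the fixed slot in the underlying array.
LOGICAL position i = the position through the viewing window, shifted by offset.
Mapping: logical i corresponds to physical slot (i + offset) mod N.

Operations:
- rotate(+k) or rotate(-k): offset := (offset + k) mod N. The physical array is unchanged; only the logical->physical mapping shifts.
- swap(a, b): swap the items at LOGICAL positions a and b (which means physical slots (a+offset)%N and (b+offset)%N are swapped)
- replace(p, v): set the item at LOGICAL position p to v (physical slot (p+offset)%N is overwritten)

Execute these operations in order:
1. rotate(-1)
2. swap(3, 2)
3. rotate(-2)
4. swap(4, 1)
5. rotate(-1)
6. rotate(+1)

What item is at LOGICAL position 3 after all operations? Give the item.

Answer: A

Derivation:
After op 1 (rotate(-1)): offset=4, physical=[A,B,C,D,E], logical=[E,A,B,C,D]
After op 2 (swap(3, 2)): offset=4, physical=[A,C,B,D,E], logical=[E,A,C,B,D]
After op 3 (rotate(-2)): offset=2, physical=[A,C,B,D,E], logical=[B,D,E,A,C]
After op 4 (swap(4, 1)): offset=2, physical=[A,D,B,C,E], logical=[B,C,E,A,D]
After op 5 (rotate(-1)): offset=1, physical=[A,D,B,C,E], logical=[D,B,C,E,A]
After op 6 (rotate(+1)): offset=2, physical=[A,D,B,C,E], logical=[B,C,E,A,D]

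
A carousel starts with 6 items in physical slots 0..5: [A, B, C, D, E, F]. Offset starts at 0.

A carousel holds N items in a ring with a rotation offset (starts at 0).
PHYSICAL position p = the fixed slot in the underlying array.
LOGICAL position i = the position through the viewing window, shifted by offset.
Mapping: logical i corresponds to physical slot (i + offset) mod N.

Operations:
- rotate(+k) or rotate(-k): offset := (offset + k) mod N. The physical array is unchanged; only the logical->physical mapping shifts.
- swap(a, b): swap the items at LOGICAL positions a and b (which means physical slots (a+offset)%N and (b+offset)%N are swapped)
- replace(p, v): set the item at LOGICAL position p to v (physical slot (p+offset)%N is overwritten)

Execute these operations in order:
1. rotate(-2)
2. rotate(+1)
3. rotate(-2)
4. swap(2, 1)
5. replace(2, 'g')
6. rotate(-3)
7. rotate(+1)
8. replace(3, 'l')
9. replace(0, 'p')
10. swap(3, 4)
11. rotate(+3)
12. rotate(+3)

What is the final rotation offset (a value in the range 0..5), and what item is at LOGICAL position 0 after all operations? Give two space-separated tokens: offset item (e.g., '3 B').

After op 1 (rotate(-2)): offset=4, physical=[A,B,C,D,E,F], logical=[E,F,A,B,C,D]
After op 2 (rotate(+1)): offset=5, physical=[A,B,C,D,E,F], logical=[F,A,B,C,D,E]
After op 3 (rotate(-2)): offset=3, physical=[A,B,C,D,E,F], logical=[D,E,F,A,B,C]
After op 4 (swap(2, 1)): offset=3, physical=[A,B,C,D,F,E], logical=[D,F,E,A,B,C]
After op 5 (replace(2, 'g')): offset=3, physical=[A,B,C,D,F,g], logical=[D,F,g,A,B,C]
After op 6 (rotate(-3)): offset=0, physical=[A,B,C,D,F,g], logical=[A,B,C,D,F,g]
After op 7 (rotate(+1)): offset=1, physical=[A,B,C,D,F,g], logical=[B,C,D,F,g,A]
After op 8 (replace(3, 'l')): offset=1, physical=[A,B,C,D,l,g], logical=[B,C,D,l,g,A]
After op 9 (replace(0, 'p')): offset=1, physical=[A,p,C,D,l,g], logical=[p,C,D,l,g,A]
After op 10 (swap(3, 4)): offset=1, physical=[A,p,C,D,g,l], logical=[p,C,D,g,l,A]
After op 11 (rotate(+3)): offset=4, physical=[A,p,C,D,g,l], logical=[g,l,A,p,C,D]
After op 12 (rotate(+3)): offset=1, physical=[A,p,C,D,g,l], logical=[p,C,D,g,l,A]

Answer: 1 p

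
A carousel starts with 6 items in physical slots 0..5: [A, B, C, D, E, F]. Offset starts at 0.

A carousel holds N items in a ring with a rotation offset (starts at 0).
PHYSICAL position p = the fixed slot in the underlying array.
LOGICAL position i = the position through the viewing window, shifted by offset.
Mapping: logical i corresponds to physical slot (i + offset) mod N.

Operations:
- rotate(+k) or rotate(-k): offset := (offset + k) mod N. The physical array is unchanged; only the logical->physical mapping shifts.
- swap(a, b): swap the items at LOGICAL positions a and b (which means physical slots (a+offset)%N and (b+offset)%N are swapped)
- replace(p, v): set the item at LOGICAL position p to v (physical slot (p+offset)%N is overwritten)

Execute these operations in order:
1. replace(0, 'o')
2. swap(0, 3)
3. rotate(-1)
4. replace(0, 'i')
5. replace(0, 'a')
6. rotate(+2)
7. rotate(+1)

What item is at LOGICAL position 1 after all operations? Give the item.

After op 1 (replace(0, 'o')): offset=0, physical=[o,B,C,D,E,F], logical=[o,B,C,D,E,F]
After op 2 (swap(0, 3)): offset=0, physical=[D,B,C,o,E,F], logical=[D,B,C,o,E,F]
After op 3 (rotate(-1)): offset=5, physical=[D,B,C,o,E,F], logical=[F,D,B,C,o,E]
After op 4 (replace(0, 'i')): offset=5, physical=[D,B,C,o,E,i], logical=[i,D,B,C,o,E]
After op 5 (replace(0, 'a')): offset=5, physical=[D,B,C,o,E,a], logical=[a,D,B,C,o,E]
After op 6 (rotate(+2)): offset=1, physical=[D,B,C,o,E,a], logical=[B,C,o,E,a,D]
After op 7 (rotate(+1)): offset=2, physical=[D,B,C,o,E,a], logical=[C,o,E,a,D,B]

Answer: o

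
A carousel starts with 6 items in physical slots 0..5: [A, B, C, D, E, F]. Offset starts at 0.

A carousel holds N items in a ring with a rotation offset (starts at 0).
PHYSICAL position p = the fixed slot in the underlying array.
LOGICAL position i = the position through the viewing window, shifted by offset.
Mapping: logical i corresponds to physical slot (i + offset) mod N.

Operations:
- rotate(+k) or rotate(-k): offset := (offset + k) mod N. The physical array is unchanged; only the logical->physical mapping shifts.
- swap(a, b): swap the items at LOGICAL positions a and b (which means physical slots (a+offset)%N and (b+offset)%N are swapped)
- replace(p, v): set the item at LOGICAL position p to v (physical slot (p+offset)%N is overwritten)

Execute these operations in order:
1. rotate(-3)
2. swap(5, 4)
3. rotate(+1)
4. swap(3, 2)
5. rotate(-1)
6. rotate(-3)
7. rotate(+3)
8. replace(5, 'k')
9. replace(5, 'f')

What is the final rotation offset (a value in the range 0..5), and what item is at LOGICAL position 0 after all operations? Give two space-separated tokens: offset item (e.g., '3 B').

After op 1 (rotate(-3)): offset=3, physical=[A,B,C,D,E,F], logical=[D,E,F,A,B,C]
After op 2 (swap(5, 4)): offset=3, physical=[A,C,B,D,E,F], logical=[D,E,F,A,C,B]
After op 3 (rotate(+1)): offset=4, physical=[A,C,B,D,E,F], logical=[E,F,A,C,B,D]
After op 4 (swap(3, 2)): offset=4, physical=[C,A,B,D,E,F], logical=[E,F,C,A,B,D]
After op 5 (rotate(-1)): offset=3, physical=[C,A,B,D,E,F], logical=[D,E,F,C,A,B]
After op 6 (rotate(-3)): offset=0, physical=[C,A,B,D,E,F], logical=[C,A,B,D,E,F]
After op 7 (rotate(+3)): offset=3, physical=[C,A,B,D,E,F], logical=[D,E,F,C,A,B]
After op 8 (replace(5, 'k')): offset=3, physical=[C,A,k,D,E,F], logical=[D,E,F,C,A,k]
After op 9 (replace(5, 'f')): offset=3, physical=[C,A,f,D,E,F], logical=[D,E,F,C,A,f]

Answer: 3 D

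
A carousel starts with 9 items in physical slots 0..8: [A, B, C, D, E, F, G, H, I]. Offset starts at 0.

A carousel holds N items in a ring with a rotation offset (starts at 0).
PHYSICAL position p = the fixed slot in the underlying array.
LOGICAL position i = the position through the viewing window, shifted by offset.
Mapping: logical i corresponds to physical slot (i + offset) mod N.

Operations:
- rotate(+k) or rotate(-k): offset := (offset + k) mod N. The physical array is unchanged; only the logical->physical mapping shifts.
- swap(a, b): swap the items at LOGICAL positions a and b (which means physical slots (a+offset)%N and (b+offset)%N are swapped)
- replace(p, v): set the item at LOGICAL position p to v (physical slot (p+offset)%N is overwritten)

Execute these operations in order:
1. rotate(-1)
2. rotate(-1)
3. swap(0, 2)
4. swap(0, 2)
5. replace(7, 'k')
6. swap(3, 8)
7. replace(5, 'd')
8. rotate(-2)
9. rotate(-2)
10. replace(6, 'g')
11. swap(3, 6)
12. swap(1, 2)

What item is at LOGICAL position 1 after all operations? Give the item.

Answer: k

Derivation:
After op 1 (rotate(-1)): offset=8, physical=[A,B,C,D,E,F,G,H,I], logical=[I,A,B,C,D,E,F,G,H]
After op 2 (rotate(-1)): offset=7, physical=[A,B,C,D,E,F,G,H,I], logical=[H,I,A,B,C,D,E,F,G]
After op 3 (swap(0, 2)): offset=7, physical=[H,B,C,D,E,F,G,A,I], logical=[A,I,H,B,C,D,E,F,G]
After op 4 (swap(0, 2)): offset=7, physical=[A,B,C,D,E,F,G,H,I], logical=[H,I,A,B,C,D,E,F,G]
After op 5 (replace(7, 'k')): offset=7, physical=[A,B,C,D,E,k,G,H,I], logical=[H,I,A,B,C,D,E,k,G]
After op 6 (swap(3, 8)): offset=7, physical=[A,G,C,D,E,k,B,H,I], logical=[H,I,A,G,C,D,E,k,B]
After op 7 (replace(5, 'd')): offset=7, physical=[A,G,C,d,E,k,B,H,I], logical=[H,I,A,G,C,d,E,k,B]
After op 8 (rotate(-2)): offset=5, physical=[A,G,C,d,E,k,B,H,I], logical=[k,B,H,I,A,G,C,d,E]
After op 9 (rotate(-2)): offset=3, physical=[A,G,C,d,E,k,B,H,I], logical=[d,E,k,B,H,I,A,G,C]
After op 10 (replace(6, 'g')): offset=3, physical=[g,G,C,d,E,k,B,H,I], logical=[d,E,k,B,H,I,g,G,C]
After op 11 (swap(3, 6)): offset=3, physical=[B,G,C,d,E,k,g,H,I], logical=[d,E,k,g,H,I,B,G,C]
After op 12 (swap(1, 2)): offset=3, physical=[B,G,C,d,k,E,g,H,I], logical=[d,k,E,g,H,I,B,G,C]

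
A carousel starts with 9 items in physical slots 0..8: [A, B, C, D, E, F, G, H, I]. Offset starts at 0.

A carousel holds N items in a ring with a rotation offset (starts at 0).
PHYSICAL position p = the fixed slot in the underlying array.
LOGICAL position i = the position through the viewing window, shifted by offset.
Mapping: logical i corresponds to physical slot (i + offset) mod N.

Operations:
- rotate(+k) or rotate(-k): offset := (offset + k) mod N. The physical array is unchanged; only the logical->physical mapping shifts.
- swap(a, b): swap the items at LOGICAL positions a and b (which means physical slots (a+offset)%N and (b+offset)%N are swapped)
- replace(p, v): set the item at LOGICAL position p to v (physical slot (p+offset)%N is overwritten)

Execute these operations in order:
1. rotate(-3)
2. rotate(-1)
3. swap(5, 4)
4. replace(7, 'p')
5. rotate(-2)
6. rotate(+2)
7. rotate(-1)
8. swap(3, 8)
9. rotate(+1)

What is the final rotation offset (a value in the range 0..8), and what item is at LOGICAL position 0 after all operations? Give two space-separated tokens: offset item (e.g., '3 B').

After op 1 (rotate(-3)): offset=6, physical=[A,B,C,D,E,F,G,H,I], logical=[G,H,I,A,B,C,D,E,F]
After op 2 (rotate(-1)): offset=5, physical=[A,B,C,D,E,F,G,H,I], logical=[F,G,H,I,A,B,C,D,E]
After op 3 (swap(5, 4)): offset=5, physical=[B,A,C,D,E,F,G,H,I], logical=[F,G,H,I,B,A,C,D,E]
After op 4 (replace(7, 'p')): offset=5, physical=[B,A,C,p,E,F,G,H,I], logical=[F,G,H,I,B,A,C,p,E]
After op 5 (rotate(-2)): offset=3, physical=[B,A,C,p,E,F,G,H,I], logical=[p,E,F,G,H,I,B,A,C]
After op 6 (rotate(+2)): offset=5, physical=[B,A,C,p,E,F,G,H,I], logical=[F,G,H,I,B,A,C,p,E]
After op 7 (rotate(-1)): offset=4, physical=[B,A,C,p,E,F,G,H,I], logical=[E,F,G,H,I,B,A,C,p]
After op 8 (swap(3, 8)): offset=4, physical=[B,A,C,H,E,F,G,p,I], logical=[E,F,G,p,I,B,A,C,H]
After op 9 (rotate(+1)): offset=5, physical=[B,A,C,H,E,F,G,p,I], logical=[F,G,p,I,B,A,C,H,E]

Answer: 5 F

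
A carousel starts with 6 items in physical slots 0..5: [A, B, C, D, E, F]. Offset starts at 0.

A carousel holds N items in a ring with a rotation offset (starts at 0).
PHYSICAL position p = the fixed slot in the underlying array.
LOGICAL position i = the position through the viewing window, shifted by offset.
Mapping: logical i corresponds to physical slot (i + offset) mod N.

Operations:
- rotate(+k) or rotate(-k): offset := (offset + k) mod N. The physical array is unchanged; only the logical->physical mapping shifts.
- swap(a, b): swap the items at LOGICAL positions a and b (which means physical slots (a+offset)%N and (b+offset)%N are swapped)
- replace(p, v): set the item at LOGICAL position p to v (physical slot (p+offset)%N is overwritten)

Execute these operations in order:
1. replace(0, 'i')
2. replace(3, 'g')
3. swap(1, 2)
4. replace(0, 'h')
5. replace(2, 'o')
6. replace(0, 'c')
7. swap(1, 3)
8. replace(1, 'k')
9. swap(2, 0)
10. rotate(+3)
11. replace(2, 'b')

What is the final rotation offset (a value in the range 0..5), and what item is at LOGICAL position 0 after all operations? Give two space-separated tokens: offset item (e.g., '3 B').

Answer: 3 C

Derivation:
After op 1 (replace(0, 'i')): offset=0, physical=[i,B,C,D,E,F], logical=[i,B,C,D,E,F]
After op 2 (replace(3, 'g')): offset=0, physical=[i,B,C,g,E,F], logical=[i,B,C,g,E,F]
After op 3 (swap(1, 2)): offset=0, physical=[i,C,B,g,E,F], logical=[i,C,B,g,E,F]
After op 4 (replace(0, 'h')): offset=0, physical=[h,C,B,g,E,F], logical=[h,C,B,g,E,F]
After op 5 (replace(2, 'o')): offset=0, physical=[h,C,o,g,E,F], logical=[h,C,o,g,E,F]
After op 6 (replace(0, 'c')): offset=0, physical=[c,C,o,g,E,F], logical=[c,C,o,g,E,F]
After op 7 (swap(1, 3)): offset=0, physical=[c,g,o,C,E,F], logical=[c,g,o,C,E,F]
After op 8 (replace(1, 'k')): offset=0, physical=[c,k,o,C,E,F], logical=[c,k,o,C,E,F]
After op 9 (swap(2, 0)): offset=0, physical=[o,k,c,C,E,F], logical=[o,k,c,C,E,F]
After op 10 (rotate(+3)): offset=3, physical=[o,k,c,C,E,F], logical=[C,E,F,o,k,c]
After op 11 (replace(2, 'b')): offset=3, physical=[o,k,c,C,E,b], logical=[C,E,b,o,k,c]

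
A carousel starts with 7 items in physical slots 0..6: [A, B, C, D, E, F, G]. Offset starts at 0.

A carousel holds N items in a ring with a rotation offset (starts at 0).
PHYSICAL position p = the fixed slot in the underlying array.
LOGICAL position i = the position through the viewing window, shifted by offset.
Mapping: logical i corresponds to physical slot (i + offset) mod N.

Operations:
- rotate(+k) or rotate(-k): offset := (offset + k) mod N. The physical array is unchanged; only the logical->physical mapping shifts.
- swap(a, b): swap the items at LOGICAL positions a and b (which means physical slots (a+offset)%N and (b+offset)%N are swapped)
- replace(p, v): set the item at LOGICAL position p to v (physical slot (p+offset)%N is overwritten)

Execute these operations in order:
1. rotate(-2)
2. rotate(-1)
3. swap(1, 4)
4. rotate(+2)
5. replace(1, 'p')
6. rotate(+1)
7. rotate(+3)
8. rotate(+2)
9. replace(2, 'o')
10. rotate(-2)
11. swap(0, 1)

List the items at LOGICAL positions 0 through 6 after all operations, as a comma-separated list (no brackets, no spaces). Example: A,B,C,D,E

Answer: E,D,B,G,o,F,C

Derivation:
After op 1 (rotate(-2)): offset=5, physical=[A,B,C,D,E,F,G], logical=[F,G,A,B,C,D,E]
After op 2 (rotate(-1)): offset=4, physical=[A,B,C,D,E,F,G], logical=[E,F,G,A,B,C,D]
After op 3 (swap(1, 4)): offset=4, physical=[A,F,C,D,E,B,G], logical=[E,B,G,A,F,C,D]
After op 4 (rotate(+2)): offset=6, physical=[A,F,C,D,E,B,G], logical=[G,A,F,C,D,E,B]
After op 5 (replace(1, 'p')): offset=6, physical=[p,F,C,D,E,B,G], logical=[G,p,F,C,D,E,B]
After op 6 (rotate(+1)): offset=0, physical=[p,F,C,D,E,B,G], logical=[p,F,C,D,E,B,G]
After op 7 (rotate(+3)): offset=3, physical=[p,F,C,D,E,B,G], logical=[D,E,B,G,p,F,C]
After op 8 (rotate(+2)): offset=5, physical=[p,F,C,D,E,B,G], logical=[B,G,p,F,C,D,E]
After op 9 (replace(2, 'o')): offset=5, physical=[o,F,C,D,E,B,G], logical=[B,G,o,F,C,D,E]
After op 10 (rotate(-2)): offset=3, physical=[o,F,C,D,E,B,G], logical=[D,E,B,G,o,F,C]
After op 11 (swap(0, 1)): offset=3, physical=[o,F,C,E,D,B,G], logical=[E,D,B,G,o,F,C]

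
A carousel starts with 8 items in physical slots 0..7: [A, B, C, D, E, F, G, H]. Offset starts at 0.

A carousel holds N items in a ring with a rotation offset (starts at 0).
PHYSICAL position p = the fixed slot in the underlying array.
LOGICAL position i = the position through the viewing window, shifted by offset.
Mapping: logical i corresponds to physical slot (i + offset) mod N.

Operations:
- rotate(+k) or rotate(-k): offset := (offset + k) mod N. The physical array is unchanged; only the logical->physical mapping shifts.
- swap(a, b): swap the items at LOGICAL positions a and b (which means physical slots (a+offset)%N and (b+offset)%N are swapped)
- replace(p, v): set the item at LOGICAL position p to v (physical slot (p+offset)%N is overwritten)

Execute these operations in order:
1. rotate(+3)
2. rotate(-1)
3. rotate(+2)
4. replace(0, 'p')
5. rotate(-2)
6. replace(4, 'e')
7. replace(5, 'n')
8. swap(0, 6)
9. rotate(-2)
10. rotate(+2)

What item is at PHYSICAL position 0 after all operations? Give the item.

Answer: C

Derivation:
After op 1 (rotate(+3)): offset=3, physical=[A,B,C,D,E,F,G,H], logical=[D,E,F,G,H,A,B,C]
After op 2 (rotate(-1)): offset=2, physical=[A,B,C,D,E,F,G,H], logical=[C,D,E,F,G,H,A,B]
After op 3 (rotate(+2)): offset=4, physical=[A,B,C,D,E,F,G,H], logical=[E,F,G,H,A,B,C,D]
After op 4 (replace(0, 'p')): offset=4, physical=[A,B,C,D,p,F,G,H], logical=[p,F,G,H,A,B,C,D]
After op 5 (rotate(-2)): offset=2, physical=[A,B,C,D,p,F,G,H], logical=[C,D,p,F,G,H,A,B]
After op 6 (replace(4, 'e')): offset=2, physical=[A,B,C,D,p,F,e,H], logical=[C,D,p,F,e,H,A,B]
After op 7 (replace(5, 'n')): offset=2, physical=[A,B,C,D,p,F,e,n], logical=[C,D,p,F,e,n,A,B]
After op 8 (swap(0, 6)): offset=2, physical=[C,B,A,D,p,F,e,n], logical=[A,D,p,F,e,n,C,B]
After op 9 (rotate(-2)): offset=0, physical=[C,B,A,D,p,F,e,n], logical=[C,B,A,D,p,F,e,n]
After op 10 (rotate(+2)): offset=2, physical=[C,B,A,D,p,F,e,n], logical=[A,D,p,F,e,n,C,B]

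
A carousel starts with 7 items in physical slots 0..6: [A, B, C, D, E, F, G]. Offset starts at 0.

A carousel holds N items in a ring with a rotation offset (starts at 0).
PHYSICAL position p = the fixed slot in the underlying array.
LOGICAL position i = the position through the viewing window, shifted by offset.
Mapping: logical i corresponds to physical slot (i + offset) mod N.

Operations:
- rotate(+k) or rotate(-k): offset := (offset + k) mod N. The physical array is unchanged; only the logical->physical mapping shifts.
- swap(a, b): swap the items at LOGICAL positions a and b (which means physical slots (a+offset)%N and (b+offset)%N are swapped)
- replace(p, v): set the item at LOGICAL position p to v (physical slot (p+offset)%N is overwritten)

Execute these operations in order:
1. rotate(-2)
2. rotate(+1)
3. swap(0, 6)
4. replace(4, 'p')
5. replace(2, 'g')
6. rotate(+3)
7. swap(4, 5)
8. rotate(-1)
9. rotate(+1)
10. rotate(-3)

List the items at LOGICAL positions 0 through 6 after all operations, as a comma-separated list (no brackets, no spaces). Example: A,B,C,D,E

Answer: A,F,g,C,p,E,G

Derivation:
After op 1 (rotate(-2)): offset=5, physical=[A,B,C,D,E,F,G], logical=[F,G,A,B,C,D,E]
After op 2 (rotate(+1)): offset=6, physical=[A,B,C,D,E,F,G], logical=[G,A,B,C,D,E,F]
After op 3 (swap(0, 6)): offset=6, physical=[A,B,C,D,E,G,F], logical=[F,A,B,C,D,E,G]
After op 4 (replace(4, 'p')): offset=6, physical=[A,B,C,p,E,G,F], logical=[F,A,B,C,p,E,G]
After op 5 (replace(2, 'g')): offset=6, physical=[A,g,C,p,E,G,F], logical=[F,A,g,C,p,E,G]
After op 6 (rotate(+3)): offset=2, physical=[A,g,C,p,E,G,F], logical=[C,p,E,G,F,A,g]
After op 7 (swap(4, 5)): offset=2, physical=[F,g,C,p,E,G,A], logical=[C,p,E,G,A,F,g]
After op 8 (rotate(-1)): offset=1, physical=[F,g,C,p,E,G,A], logical=[g,C,p,E,G,A,F]
After op 9 (rotate(+1)): offset=2, physical=[F,g,C,p,E,G,A], logical=[C,p,E,G,A,F,g]
After op 10 (rotate(-3)): offset=6, physical=[F,g,C,p,E,G,A], logical=[A,F,g,C,p,E,G]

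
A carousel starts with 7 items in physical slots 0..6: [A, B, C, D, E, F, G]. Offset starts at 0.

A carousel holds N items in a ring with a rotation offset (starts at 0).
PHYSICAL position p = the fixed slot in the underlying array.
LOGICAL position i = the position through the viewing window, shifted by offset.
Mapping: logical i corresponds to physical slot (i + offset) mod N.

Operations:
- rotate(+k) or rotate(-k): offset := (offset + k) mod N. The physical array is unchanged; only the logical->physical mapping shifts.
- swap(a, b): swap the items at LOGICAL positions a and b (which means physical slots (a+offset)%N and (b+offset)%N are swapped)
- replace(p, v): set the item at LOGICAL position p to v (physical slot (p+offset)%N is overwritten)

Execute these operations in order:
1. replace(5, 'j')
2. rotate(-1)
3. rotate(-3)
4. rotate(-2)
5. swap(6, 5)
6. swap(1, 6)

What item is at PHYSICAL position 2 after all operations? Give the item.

After op 1 (replace(5, 'j')): offset=0, physical=[A,B,C,D,E,j,G], logical=[A,B,C,D,E,j,G]
After op 2 (rotate(-1)): offset=6, physical=[A,B,C,D,E,j,G], logical=[G,A,B,C,D,E,j]
After op 3 (rotate(-3)): offset=3, physical=[A,B,C,D,E,j,G], logical=[D,E,j,G,A,B,C]
After op 4 (rotate(-2)): offset=1, physical=[A,B,C,D,E,j,G], logical=[B,C,D,E,j,G,A]
After op 5 (swap(6, 5)): offset=1, physical=[G,B,C,D,E,j,A], logical=[B,C,D,E,j,A,G]
After op 6 (swap(1, 6)): offset=1, physical=[C,B,G,D,E,j,A], logical=[B,G,D,E,j,A,C]

Answer: G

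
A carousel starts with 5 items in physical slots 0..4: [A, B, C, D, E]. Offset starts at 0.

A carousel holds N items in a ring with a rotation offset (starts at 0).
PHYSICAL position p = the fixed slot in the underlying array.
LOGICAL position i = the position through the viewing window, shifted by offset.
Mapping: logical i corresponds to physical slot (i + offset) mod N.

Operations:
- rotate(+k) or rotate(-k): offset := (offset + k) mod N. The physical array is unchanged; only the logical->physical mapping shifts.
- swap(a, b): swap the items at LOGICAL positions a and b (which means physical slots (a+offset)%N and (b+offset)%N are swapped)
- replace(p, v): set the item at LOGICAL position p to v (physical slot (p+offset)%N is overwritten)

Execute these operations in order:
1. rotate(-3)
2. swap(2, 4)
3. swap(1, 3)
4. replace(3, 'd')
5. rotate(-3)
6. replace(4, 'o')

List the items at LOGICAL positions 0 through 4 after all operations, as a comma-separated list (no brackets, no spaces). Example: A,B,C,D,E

After op 1 (rotate(-3)): offset=2, physical=[A,B,C,D,E], logical=[C,D,E,A,B]
After op 2 (swap(2, 4)): offset=2, physical=[A,E,C,D,B], logical=[C,D,B,A,E]
After op 3 (swap(1, 3)): offset=2, physical=[D,E,C,A,B], logical=[C,A,B,D,E]
After op 4 (replace(3, 'd')): offset=2, physical=[d,E,C,A,B], logical=[C,A,B,d,E]
After op 5 (rotate(-3)): offset=4, physical=[d,E,C,A,B], logical=[B,d,E,C,A]
After op 6 (replace(4, 'o')): offset=4, physical=[d,E,C,o,B], logical=[B,d,E,C,o]

Answer: B,d,E,C,o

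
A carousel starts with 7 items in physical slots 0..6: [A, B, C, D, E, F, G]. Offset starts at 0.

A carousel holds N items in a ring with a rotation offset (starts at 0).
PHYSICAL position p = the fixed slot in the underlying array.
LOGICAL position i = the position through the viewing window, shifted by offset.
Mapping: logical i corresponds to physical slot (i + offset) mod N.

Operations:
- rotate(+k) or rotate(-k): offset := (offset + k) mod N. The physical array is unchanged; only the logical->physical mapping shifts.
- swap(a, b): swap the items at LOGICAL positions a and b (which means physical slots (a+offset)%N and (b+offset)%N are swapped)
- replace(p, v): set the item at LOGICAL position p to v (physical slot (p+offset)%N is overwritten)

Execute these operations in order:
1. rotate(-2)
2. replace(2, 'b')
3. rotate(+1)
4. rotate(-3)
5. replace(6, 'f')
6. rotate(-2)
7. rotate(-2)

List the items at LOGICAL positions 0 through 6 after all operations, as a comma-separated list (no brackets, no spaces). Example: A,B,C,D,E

Answer: G,b,B,f,D,E,F

Derivation:
After op 1 (rotate(-2)): offset=5, physical=[A,B,C,D,E,F,G], logical=[F,G,A,B,C,D,E]
After op 2 (replace(2, 'b')): offset=5, physical=[b,B,C,D,E,F,G], logical=[F,G,b,B,C,D,E]
After op 3 (rotate(+1)): offset=6, physical=[b,B,C,D,E,F,G], logical=[G,b,B,C,D,E,F]
After op 4 (rotate(-3)): offset=3, physical=[b,B,C,D,E,F,G], logical=[D,E,F,G,b,B,C]
After op 5 (replace(6, 'f')): offset=3, physical=[b,B,f,D,E,F,G], logical=[D,E,F,G,b,B,f]
After op 6 (rotate(-2)): offset=1, physical=[b,B,f,D,E,F,G], logical=[B,f,D,E,F,G,b]
After op 7 (rotate(-2)): offset=6, physical=[b,B,f,D,E,F,G], logical=[G,b,B,f,D,E,F]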